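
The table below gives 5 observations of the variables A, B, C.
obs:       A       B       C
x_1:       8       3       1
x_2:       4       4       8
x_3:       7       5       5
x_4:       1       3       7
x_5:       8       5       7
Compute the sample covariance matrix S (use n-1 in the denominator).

Step 1 — column means:
  mean(A) = (8 + 4 + 7 + 1 + 8) / 5 = 28/5 = 5.6
  mean(B) = (3 + 4 + 5 + 3 + 5) / 5 = 20/5 = 4
  mean(C) = (1 + 8 + 5 + 7 + 7) / 5 = 28/5 = 5.6

Step 2 — sample covariance S[i,j] = (1/(n-1)) · Σ_k (x_{k,i} - mean_i) · (x_{k,j} - mean_j), with n-1 = 4.
  S[A,A] = ((2.4)·(2.4) + (-1.6)·(-1.6) + (1.4)·(1.4) + (-4.6)·(-4.6) + (2.4)·(2.4)) / 4 = 37.2/4 = 9.3
  S[A,B] = ((2.4)·(-1) + (-1.6)·(0) + (1.4)·(1) + (-4.6)·(-1) + (2.4)·(1)) / 4 = 6/4 = 1.5
  S[A,C] = ((2.4)·(-4.6) + (-1.6)·(2.4) + (1.4)·(-0.6) + (-4.6)·(1.4) + (2.4)·(1.4)) / 4 = -18.8/4 = -4.7
  S[B,B] = ((-1)·(-1) + (0)·(0) + (1)·(1) + (-1)·(-1) + (1)·(1)) / 4 = 4/4 = 1
  S[B,C] = ((-1)·(-4.6) + (0)·(2.4) + (1)·(-0.6) + (-1)·(1.4) + (1)·(1.4)) / 4 = 4/4 = 1
  S[C,C] = ((-4.6)·(-4.6) + (2.4)·(2.4) + (-0.6)·(-0.6) + (1.4)·(1.4) + (1.4)·(1.4)) / 4 = 31.2/4 = 7.8

S is symmetric (S[j,i] = S[i,j]). Assembling:

S = [[9.3, 1.5, -4.7],
 [1.5, 1, 1],
 [-4.7, 1, 7.8]]


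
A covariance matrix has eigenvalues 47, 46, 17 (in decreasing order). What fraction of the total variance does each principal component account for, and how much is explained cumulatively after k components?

Step 1 — total variance = trace(Sigma) = Σ λ_i = 47 + 46 + 17 = 110.

Step 2 — fraction explained by component i = λ_i / Σ λ:
  PC1: 47/110 = 0.4273
  PC2: 46/110 = 0.4182
  PC3: 17/110 = 0.1545

Step 3 — cumulative fraction after k components = (λ_1 + ... + λ_k) / Σ λ:
  k = 1: 47/110 = 0.4273
  k = 2: (47 + 46)/110 = 93/110 = 0.8455
  k = 3: (47 + 46 + 17)/110 = 110/110 = 1

Summary (fraction, with percent):

explained: PC1 0.4273 (42.73%), PC2 0.4182 (41.82%), PC3 0.1545 (15.45%);  cumulative: 0.4273, 0.8455, 1


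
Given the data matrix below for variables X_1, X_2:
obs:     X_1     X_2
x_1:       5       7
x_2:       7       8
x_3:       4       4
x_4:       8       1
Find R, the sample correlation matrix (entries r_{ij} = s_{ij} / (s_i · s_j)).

Step 1 — column means:
  mean(X_1) = (5 + 7 + 4 + 8) / 4 = 24/4 = 6
  mean(X_2) = (7 + 8 + 4 + 1) / 4 = 20/4 = 5

Step 2 — sample variances and covariances s[i,j] = (1/(n-1)) · Σ_k (x_{k,i} - mean_i) · (x_{k,j} - mean_j), with n-1 = 3:
  s[X_1,X_1] = ((-1)·(-1) + (1)·(1) + (-2)·(-2) + (2)·(2)) / 3 = 10/3 = 3.3333
  s[X_1,X_2] = ((-1)·(2) + (1)·(3) + (-2)·(-1) + (2)·(-4)) / 3 = -5/3 = -1.6667
  s[X_2,X_2] = ((2)·(2) + (3)·(3) + (-1)·(-1) + (-4)·(-4)) / 3 = 30/3 = 10
  Sample standard deviations s_i = √(s[i,i]):
  s(X_1) = √(3.3333) = 1.8257
  s(X_2) = √(10) = 3.1623

Step 3 — r_{ij} = s_{ij} / (s_i · s_j):
  r[X_1,X_1] = 1 (diagonal).
  r[X_1,X_2] = -1.6667 / (1.8257 · 3.1623) = -1.6667 / 5.7735 = -0.2887
  r[X_2,X_2] = 1 (diagonal).

R is symmetric with unit diagonal. Assembling:

R = [[1, -0.2887],
 [-0.2887, 1]]


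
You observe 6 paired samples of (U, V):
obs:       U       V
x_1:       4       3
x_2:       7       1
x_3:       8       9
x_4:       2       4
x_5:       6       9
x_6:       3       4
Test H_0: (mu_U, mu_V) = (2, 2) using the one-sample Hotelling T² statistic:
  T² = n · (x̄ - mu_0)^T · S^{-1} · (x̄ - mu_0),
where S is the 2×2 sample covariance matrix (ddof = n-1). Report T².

Step 1 — sample mean vector:
  mean(U) = (4 + 7 + 8 + 2 + 6 + 3) / 6 = 30/6 = 5
  mean(V) = (3 + 1 + 9 + 4 + 9 + 4) / 6 = 30/6 = 5
  x̄ = (5, 5),  deviation x̄ - mu_0 = (5, 5) - (2, 2) = (3, 3).

Step 2 — sample covariance matrix, S[i,j] = (1/(n-1)) · Σ_k (x_{k,i} - mean_i) · (x_{k,j} - mean_j), divisor n-1 = 5:
  S[U,U] = ((-1)·(-1) + (2)·(2) + (3)·(3) + (-3)·(-3) + (1)·(1) + (-2)·(-2)) / 5 = 28/5 = 5.6
  S[U,V] = ((-1)·(-2) + (2)·(-4) + (3)·(4) + (-3)·(-1) + (1)·(4) + (-2)·(-1)) / 5 = 15/5 = 3
  S[V,V] = ((-2)·(-2) + (-4)·(-4) + (4)·(4) + (-1)·(-1) + (4)·(4) + (-1)·(-1)) / 5 = 54/5 = 10.8
  S = [[5.6, 3],
 [3, 10.8]].

Step 3 — invert S. det(S) = 5.6·10.8 - (3)² = 51.48.
  S^{-1} = (1/det) · [[d, -b], [-b, a]] = [[0.2098, -0.0583],
 [-0.0583, 0.1088]].

Step 4 — quadratic form (x̄ - mu_0)^T · S^{-1} · (x̄ - mu_0):
  S^{-1} · (x̄ - mu_0) = (0.4545, 0.1515),
  (x̄ - mu_0)^T · [...] = (3)·(0.4545) + (3)·(0.1515) = 1.8182.

Step 5 — scale by n: T² = 6 · 1.8182 = 10.9091.

T² ≈ 10.9091


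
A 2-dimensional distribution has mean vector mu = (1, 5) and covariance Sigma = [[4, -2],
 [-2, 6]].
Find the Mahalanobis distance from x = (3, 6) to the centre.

Step 1 — centre the observation: (x - mu) = (2, 1).

Step 2 — invert Sigma. det(Sigma) = 4·6 - (-2)² = 20.
  Sigma^{-1} = (1/det) · [[d, -b], [-b, a]] = [[0.3, 0.1],
 [0.1, 0.2]].

Step 3 — form the quadratic (x - mu)^T · Sigma^{-1} · (x - mu):
  Sigma^{-1} · (x - mu) = (0.7, 0.4).
  (x - mu)^T · [Sigma^{-1} · (x - mu)] = (2)·(0.7) + (1)·(0.4) = 1.8.

Step 4 — take square root: d = √(1.8) ≈ 1.3416.

d(x, mu) = √(1.8) ≈ 1.3416


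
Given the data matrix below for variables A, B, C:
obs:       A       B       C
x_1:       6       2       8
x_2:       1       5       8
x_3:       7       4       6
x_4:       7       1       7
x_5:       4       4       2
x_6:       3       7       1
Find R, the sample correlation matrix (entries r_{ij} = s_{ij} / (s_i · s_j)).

Step 1 — column means:
  mean(A) = (6 + 1 + 7 + 7 + 4 + 3) / 6 = 28/6 = 4.6667
  mean(B) = (2 + 5 + 4 + 1 + 4 + 7) / 6 = 23/6 = 3.8333
  mean(C) = (8 + 8 + 6 + 7 + 2 + 1) / 6 = 32/6 = 5.3333

Step 2 — sample variances and covariances s[i,j] = (1/(n-1)) · Σ_k (x_{k,i} - mean_i) · (x_{k,j} - mean_j), with n-1 = 5:
  s[A,A] = ((1.3333)·(1.3333) + (-3.6667)·(-3.6667) + (2.3333)·(2.3333) + (2.3333)·(2.3333) + (-0.6667)·(-0.6667) + (-1.6667)·(-1.6667)) / 5 = 29.3333/5 = 5.8667
  s[A,B] = ((1.3333)·(-1.8333) + (-3.6667)·(1.1667) + (2.3333)·(0.1667) + (2.3333)·(-2.8333) + (-0.6667)·(0.1667) + (-1.6667)·(3.1667)) / 5 = -18.3333/5 = -3.6667
  s[A,C] = ((1.3333)·(2.6667) + (-3.6667)·(2.6667) + (2.3333)·(0.6667) + (2.3333)·(1.6667) + (-0.6667)·(-3.3333) + (-1.6667)·(-4.3333)) / 5 = 8.6667/5 = 1.7333
  s[B,B] = ((-1.8333)·(-1.8333) + (1.1667)·(1.1667) + (0.1667)·(0.1667) + (-2.8333)·(-2.8333) + (0.1667)·(0.1667) + (3.1667)·(3.1667)) / 5 = 22.8333/5 = 4.5667
  s[B,C] = ((-1.8333)·(2.6667) + (1.1667)·(2.6667) + (0.1667)·(0.6667) + (-2.8333)·(1.6667) + (0.1667)·(-3.3333) + (3.1667)·(-4.3333)) / 5 = -20.6667/5 = -4.1333
  s[C,C] = ((2.6667)·(2.6667) + (2.6667)·(2.6667) + (0.6667)·(0.6667) + (1.6667)·(1.6667) + (-3.3333)·(-3.3333) + (-4.3333)·(-4.3333)) / 5 = 47.3333/5 = 9.4667
  Sample standard deviations s_i = √(s[i,i]):
  s(A) = √(5.8667) = 2.4221
  s(B) = √(4.5667) = 2.137
  s(C) = √(9.4667) = 3.0768

Step 3 — r_{ij} = s_{ij} / (s_i · s_j):
  r[A,A] = 1 (diagonal).
  r[A,B] = -3.6667 / (2.4221 · 2.137) = -3.6667 / 5.176 = -0.7084
  r[A,C] = 1.7333 / (2.4221 · 3.0768) = 1.7333 / 7.4524 = 0.2326
  r[B,B] = 1 (diagonal).
  r[B,C] = -4.1333 / (2.137 · 3.0768) = -4.1333 / 6.575 = -0.6286
  r[C,C] = 1 (diagonal).

R is symmetric with unit diagonal. Assembling:

R = [[1, -0.7084, 0.2326],
 [-0.7084, 1, -0.6286],
 [0.2326, -0.6286, 1]]


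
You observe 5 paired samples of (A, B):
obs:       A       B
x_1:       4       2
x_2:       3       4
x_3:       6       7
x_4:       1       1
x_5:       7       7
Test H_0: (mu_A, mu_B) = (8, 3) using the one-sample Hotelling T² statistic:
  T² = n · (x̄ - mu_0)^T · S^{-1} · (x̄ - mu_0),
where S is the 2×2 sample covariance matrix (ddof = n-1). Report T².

Step 1 — sample mean vector:
  mean(A) = (4 + 3 + 6 + 1 + 7) / 5 = 21/5 = 4.2
  mean(B) = (2 + 4 + 7 + 1 + 7) / 5 = 21/5 = 4.2
  x̄ = (4.2, 4.2),  deviation x̄ - mu_0 = (4.2, 4.2) - (8, 3) = (-3.8, 1.2).

Step 2 — sample covariance matrix, S[i,j] = (1/(n-1)) · Σ_k (x_{k,i} - mean_i) · (x_{k,j} - mean_j), divisor n-1 = 4:
  S[A,A] = ((-0.2)·(-0.2) + (-1.2)·(-1.2) + (1.8)·(1.8) + (-3.2)·(-3.2) + (2.8)·(2.8)) / 4 = 22.8/4 = 5.7
  S[A,B] = ((-0.2)·(-2.2) + (-1.2)·(-0.2) + (1.8)·(2.8) + (-3.2)·(-3.2) + (2.8)·(2.8)) / 4 = 23.8/4 = 5.95
  S[B,B] = ((-2.2)·(-2.2) + (-0.2)·(-0.2) + (2.8)·(2.8) + (-3.2)·(-3.2) + (2.8)·(2.8)) / 4 = 30.8/4 = 7.7
  S = [[5.7, 5.95],
 [5.95, 7.7]].

Step 3 — invert S. det(S) = 5.7·7.7 - (5.95)² = 8.4875.
  S^{-1} = (1/det) · [[d, -b], [-b, a]] = [[0.9072, -0.701],
 [-0.701, 0.6716]].

Step 4 — quadratic form (x̄ - mu_0)^T · S^{-1} · (x̄ - mu_0):
  S^{-1} · (x̄ - mu_0) = (-4.2887, 3.4698),
  (x̄ - mu_0)^T · [...] = (-3.8)·(-4.2887) + (1.2)·(3.4698) = 20.4607.

Step 5 — scale by n: T² = 5 · 20.4607 = 102.3034.

T² ≈ 102.3034


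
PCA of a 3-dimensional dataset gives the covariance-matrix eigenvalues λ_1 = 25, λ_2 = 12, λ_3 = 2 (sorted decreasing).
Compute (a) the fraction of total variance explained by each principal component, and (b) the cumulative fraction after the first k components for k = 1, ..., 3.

Step 1 — total variance = trace(Sigma) = Σ λ_i = 25 + 12 + 2 = 39.

Step 2 — fraction explained by component i = λ_i / Σ λ:
  PC1: 25/39 = 0.641
  PC2: 12/39 = 0.3077
  PC3: 2/39 = 0.0513

Step 3 — cumulative fraction after k components = (λ_1 + ... + λ_k) / Σ λ:
  k = 1: 25/39 = 0.641
  k = 2: (25 + 12)/39 = 37/39 = 0.9487
  k = 3: (25 + 12 + 2)/39 = 39/39 = 1

Summary (fraction, with percent):

explained: PC1 0.641 (64.1%), PC2 0.3077 (30.77%), PC3 0.0513 (5.13%);  cumulative: 0.641, 0.9487, 1


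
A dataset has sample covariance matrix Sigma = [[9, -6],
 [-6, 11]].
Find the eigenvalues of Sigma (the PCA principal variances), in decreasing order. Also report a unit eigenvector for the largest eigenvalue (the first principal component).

Step 1 — characteristic polynomial of 2×2 Sigma:
  det(Sigma - λI) = λ² - trace · λ + det = 0.
  trace = 9 + 11 = 20, det = 9·11 - (-6)² = 63.
Step 2 — discriminant:
  Δ = trace² - 4·det = 400 - 252 = 148.
Step 3 — eigenvalues:
  λ = (trace ± √Δ)/2 = (20 ± 12.1655)/2,
  λ_1 = 16.0828,  λ_2 = 3.9172.

Step 4 — unit eigenvector for λ_1: solve (Sigma - λ_1 I)v = 0. First row:
  (9 - 16.0828)·v_x + (-6)·v_y = 0, i.e. (-7.0828)·v_x + (-6)·v_y = 0,
  so v ∝ (b, λ_1 - a) = (-6, 7.0828); multiply by -1 so the first entry is positive: u = (6, -7.0828).
  ||u|| = √((6)² + (-7.0828)²) = √(86.1655) ≈ 9.2825,
  v_1 = u/||u|| ≈ (0.6464, -0.763) (||v_1|| = 1).

λ_1 = 16.0828,  λ_2 = 3.9172;  v_1 ≈ (0.6464, -0.763)


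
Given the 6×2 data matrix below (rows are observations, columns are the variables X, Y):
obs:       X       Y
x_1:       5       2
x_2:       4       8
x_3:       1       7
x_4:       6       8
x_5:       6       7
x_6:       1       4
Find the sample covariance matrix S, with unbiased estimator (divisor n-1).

Step 1 — column means:
  mean(X) = (5 + 4 + 1 + 6 + 6 + 1) / 6 = 23/6 = 3.8333
  mean(Y) = (2 + 8 + 7 + 8 + 7 + 4) / 6 = 36/6 = 6

Step 2 — sample covariance S[i,j] = (1/(n-1)) · Σ_k (x_{k,i} - mean_i) · (x_{k,j} - mean_j), with n-1 = 5.
  S[X,X] = ((1.1667)·(1.1667) + (0.1667)·(0.1667) + (-2.8333)·(-2.8333) + (2.1667)·(2.1667) + (2.1667)·(2.1667) + (-2.8333)·(-2.8333)) / 5 = 26.8333/5 = 5.3667
  S[X,Y] = ((1.1667)·(-4) + (0.1667)·(2) + (-2.8333)·(1) + (2.1667)·(2) + (2.1667)·(1) + (-2.8333)·(-2)) / 5 = 5/5 = 1
  S[Y,Y] = ((-4)·(-4) + (2)·(2) + (1)·(1) + (2)·(2) + (1)·(1) + (-2)·(-2)) / 5 = 30/5 = 6

S is symmetric (S[j,i] = S[i,j]). Assembling:

S = [[5.3667, 1],
 [1, 6]]


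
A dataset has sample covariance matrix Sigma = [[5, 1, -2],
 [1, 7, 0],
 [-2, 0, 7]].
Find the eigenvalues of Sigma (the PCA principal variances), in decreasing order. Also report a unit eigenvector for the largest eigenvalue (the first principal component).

Step 1 — characteristic polynomial p(λ) = det(λI - Sigma) = λ³ - tr·λ² + c_1·λ - det, where tr = trace, c_1 = sum of the principal 2×2 minors, det = det(Sigma):
  tr = 5 + 7 + 7 = 19,
  c_1 = (5·7 - (1)²) + (5·7 - (-2)²) + (7·7 - (0)²) = 34 + 31 + 49 = 114,
  det = 5·(7·7 - (0)²) - (1)·((1)·7 - (0)·(-2)) + (-2)·((1)·(0) - 7·(-2)) = 5·(49) - (1)·(7) + (-2)·(14) = 210.
  So p(λ) = λ³ - 19λ² + 114λ - 210.
Step 2 — look for an integer root (rational root theorem: any rational root is an integer divisor of 210). Testing λ = 7:
  p(7) = 343 - 931 + 798 - 210 = 0  ✓
  Dividing out (λ - 7): p(λ) = (λ - 7)(λ² - 12λ + 30).
Step 3 — remaining eigenvalues from the quadratic λ² - 12λ + 30 = 0:
  Δ = 12² - 4·30 = 144 - 120 = 24,  λ = (12 ± √24)/2 = (12 ± 4.899)/2 ≈ 8.4495 or 3.5505.
  Sorted: λ_1 = 8.4495,  λ_2 = 7,  λ_3 = 3.5505  (check: sum = 19 = tr ✓).

Step 4 — unit eigenvector for λ_1 ≈ 8.4495: v spans the null space of (Sigma - λ_1 I), whose rows are
  r_1 = (-3.4495, 1, -2),  r_2 = (1, -1.4495, 0),  r_3 = (-2, 0, -1.4495).
  v is orthogonal to every row, so take v ∝ r_1 × r_2 = ((1)·(0) - (-2)·(-1.4495), (-2)·(1) - (-3.4495)·(0), (-3.4495)·(-1.4495) - (1)·(1)) ≈ (-2.899, -2, 4).
  Rescale (multiply by -1 so the first nonzero entry is positive): u = (2.899, 2, -4).
  ||u|| = √((2.899)² + (2)² + (-4)²) = √(28.4041) ≈ 5.3295,  v_1 = u/||u|| ≈ (0.5439, 0.3753, -0.7505) (||v_1|| = 1).

λ_1 = 8.4495,  λ_2 = 7,  λ_3 = 3.5505;  v_1 ≈ (0.5439, 0.3753, -0.7505)


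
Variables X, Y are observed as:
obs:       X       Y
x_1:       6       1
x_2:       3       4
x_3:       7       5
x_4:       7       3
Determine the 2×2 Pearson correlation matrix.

Step 1 — column means:
  mean(X) = (6 + 3 + 7 + 7) / 4 = 23/4 = 5.75
  mean(Y) = (1 + 4 + 5 + 3) / 4 = 13/4 = 3.25

Step 2 — sample variances and covariances s[i,j] = (1/(n-1)) · Σ_k (x_{k,i} - mean_i) · (x_{k,j} - mean_j), with n-1 = 3:
  s[X,X] = ((0.25)·(0.25) + (-2.75)·(-2.75) + (1.25)·(1.25) + (1.25)·(1.25)) / 3 = 10.75/3 = 3.5833
  s[X,Y] = ((0.25)·(-2.25) + (-2.75)·(0.75) + (1.25)·(1.75) + (1.25)·(-0.25)) / 3 = -0.75/3 = -0.25
  s[Y,Y] = ((-2.25)·(-2.25) + (0.75)·(0.75) + (1.75)·(1.75) + (-0.25)·(-0.25)) / 3 = 8.75/3 = 2.9167
  Sample standard deviations s_i = √(s[i,i]):
  s(X) = √(3.5833) = 1.893
  s(Y) = √(2.9167) = 1.7078

Step 3 — r_{ij} = s_{ij} / (s_i · s_j):
  r[X,X] = 1 (diagonal).
  r[X,Y] = -0.25 / (1.893 · 1.7078) = -0.25 / 3.2329 = -0.0773
  r[Y,Y] = 1 (diagonal).

R is symmetric with unit diagonal. Assembling:

R = [[1, -0.0773],
 [-0.0773, 1]]


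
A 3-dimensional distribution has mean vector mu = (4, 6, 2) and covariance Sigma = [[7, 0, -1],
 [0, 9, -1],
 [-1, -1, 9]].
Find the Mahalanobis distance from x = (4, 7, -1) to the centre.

Step 1 — centre the observation: (x - mu) = (0, 1, -3).

Step 2 — invert Sigma (cofactor / det for 3×3, or solve directly):
  Sigma^{-1} = [[0.1452, 0.0018, 0.0163],
 [0.0018, 0.1125, 0.0127],
 [0.0163, 0.0127, 0.1143]].

Step 3 — form the quadratic (x - mu)^T · Sigma^{-1} · (x - mu):
  Sigma^{-1} · (x - mu) = (-0.0472, 0.0744, -0.3303).
  (x - mu)^T · [Sigma^{-1} · (x - mu)] = (0)·(-0.0472) + (1)·(0.0744) + (-3)·(-0.3303) = 1.0653.

Step 4 — take square root: d = √(1.0653) ≈ 1.0322.

d(x, mu) = √(1.0653) ≈ 1.0322


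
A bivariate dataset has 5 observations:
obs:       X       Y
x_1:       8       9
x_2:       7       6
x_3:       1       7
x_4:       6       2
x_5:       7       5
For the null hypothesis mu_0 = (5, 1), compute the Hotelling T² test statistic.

Step 1 — sample mean vector:
  mean(X) = (8 + 7 + 1 + 6 + 7) / 5 = 29/5 = 5.8
  mean(Y) = (9 + 6 + 7 + 2 + 5) / 5 = 29/5 = 5.8
  x̄ = (5.8, 5.8),  deviation x̄ - mu_0 = (5.8, 5.8) - (5, 1) = (0.8, 4.8).

Step 2 — sample covariance matrix, S[i,j] = (1/(n-1)) · Σ_k (x_{k,i} - mean_i) · (x_{k,j} - mean_j), divisor n-1 = 4:
  S[X,X] = ((2.2)·(2.2) + (1.2)·(1.2) + (-4.8)·(-4.8) + (0.2)·(0.2) + (1.2)·(1.2)) / 4 = 30.8/4 = 7.7
  S[X,Y] = ((2.2)·(3.2) + (1.2)·(0.2) + (-4.8)·(1.2) + (0.2)·(-3.8) + (1.2)·(-0.8)) / 4 = -0.2/4 = -0.05
  S[Y,Y] = ((3.2)·(3.2) + (0.2)·(0.2) + (1.2)·(1.2) + (-3.8)·(-3.8) + (-0.8)·(-0.8)) / 4 = 26.8/4 = 6.7
  S = [[7.7, -0.05],
 [-0.05, 6.7]].

Step 3 — invert S. det(S) = 7.7·6.7 - (-0.05)² = 51.5875.
  S^{-1} = (1/det) · [[d, -b], [-b, a]] = [[0.1299, 0.001],
 [0.001, 0.1493]].

Step 4 — quadratic form (x̄ - mu_0)^T · S^{-1} · (x̄ - mu_0):
  S^{-1} · (x̄ - mu_0) = (0.1086, 0.7172),
  (x̄ - mu_0)^T · [...] = (0.8)·(0.1086) + (4.8)·(0.7172) = 3.5295.

Step 5 — scale by n: T² = 5 · 3.5295 = 17.6477.

T² ≈ 17.6477


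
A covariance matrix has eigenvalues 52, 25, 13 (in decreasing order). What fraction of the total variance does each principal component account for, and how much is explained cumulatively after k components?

Step 1 — total variance = trace(Sigma) = Σ λ_i = 52 + 25 + 13 = 90.

Step 2 — fraction explained by component i = λ_i / Σ λ:
  PC1: 52/90 = 0.5778
  PC2: 25/90 = 0.2778
  PC3: 13/90 = 0.1444

Step 3 — cumulative fraction after k components = (λ_1 + ... + λ_k) / Σ λ:
  k = 1: 52/90 = 0.5778
  k = 2: (52 + 25)/90 = 77/90 = 0.8556
  k = 3: (52 + 25 + 13)/90 = 90/90 = 1

Summary (fraction, with percent):

explained: PC1 0.5778 (57.78%), PC2 0.2778 (27.78%), PC3 0.1444 (14.44%);  cumulative: 0.5778, 0.8556, 1


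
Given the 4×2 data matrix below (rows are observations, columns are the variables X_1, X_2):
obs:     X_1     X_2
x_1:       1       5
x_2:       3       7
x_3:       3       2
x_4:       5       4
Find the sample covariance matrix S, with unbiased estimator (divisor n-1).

Step 1 — column means:
  mean(X_1) = (1 + 3 + 3 + 5) / 4 = 12/4 = 3
  mean(X_2) = (5 + 7 + 2 + 4) / 4 = 18/4 = 4.5

Step 2 — sample covariance S[i,j] = (1/(n-1)) · Σ_k (x_{k,i} - mean_i) · (x_{k,j} - mean_j), with n-1 = 3.
  S[X_1,X_1] = ((-2)·(-2) + (0)·(0) + (0)·(0) + (2)·(2)) / 3 = 8/3 = 2.6667
  S[X_1,X_2] = ((-2)·(0.5) + (0)·(2.5) + (0)·(-2.5) + (2)·(-0.5)) / 3 = -2/3 = -0.6667
  S[X_2,X_2] = ((0.5)·(0.5) + (2.5)·(2.5) + (-2.5)·(-2.5) + (-0.5)·(-0.5)) / 3 = 13/3 = 4.3333

S is symmetric (S[j,i] = S[i,j]). Assembling:

S = [[2.6667, -0.6667],
 [-0.6667, 4.3333]]


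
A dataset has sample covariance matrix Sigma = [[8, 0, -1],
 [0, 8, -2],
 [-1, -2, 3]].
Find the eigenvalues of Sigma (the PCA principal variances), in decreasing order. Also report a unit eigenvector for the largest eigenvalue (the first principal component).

Step 1 — characteristic polynomial p(λ) = det(λI - Sigma) = λ³ - tr·λ² + c_1·λ - det, where tr = trace, c_1 = sum of the principal 2×2 minors, det = det(Sigma):
  tr = 8 + 8 + 3 = 19,
  c_1 = (8·8 - (0)²) + (8·3 - (-1)²) + (8·3 - (-2)²) = 64 + 23 + 20 = 107,
  det = 8·(8·3 - (-2)²) - (0)·((0)·3 - (-2)·(-1)) + (-1)·((0)·(-2) - 8·(-1)) = 8·(20) - (0)·(-2) + (-1)·(8) = 152.
  So p(λ) = λ³ - 19λ² + 107λ - 152.
Step 2 — look for an integer root (rational root theorem: any rational root is an integer divisor of 152). Testing λ = 8:
  p(8) = 512 - 1216 + 856 - 152 = 0  ✓
  Dividing out (λ - 8): p(λ) = (λ - 8)(λ² - 11λ + 19).
Step 3 — remaining eigenvalues from the quadratic λ² - 11λ + 19 = 0:
  Δ = 11² - 4·19 = 121 - 76 = 45,  λ = (11 ± √45)/2 = (11 ± 6.7082)/2 ≈ 8.8541 or 2.1459.
  Sorted: λ_1 = 8.8541,  λ_2 = 8,  λ_3 = 2.1459  (check: sum = 19 = tr ✓).

Step 4 — unit eigenvector for λ_1 ≈ 8.8541: v spans the null space of (Sigma - λ_1 I), whose rows are
  r_1 = (-0.8541, 0, -1),  r_2 = (0, -0.8541, -2),  r_3 = (-1, -2, -5.8541).
  v is orthogonal to every row, so take v ∝ r_1 × r_2 = ((0)·(-2) - (-1)·(-0.8541), (-1)·(0) - (-0.8541)·(-2), (-0.8541)·(-0.8541) - (0)·(0)) ≈ (-0.8541, -1.7082, 0.7295).
  Rescale (multiply by -1 so the first nonzero entry is positive): u = (0.8541, 1.7082, -0.7295).
  ||u|| = √((0.8541)² + (1.7082)² + (-0.7295)²) = √(4.1796) ≈ 2.0444,  v_1 = u/||u|| ≈ (0.4178, 0.8355, -0.3568) (||v_1|| = 1).

λ_1 = 8.8541,  λ_2 = 8,  λ_3 = 2.1459;  v_1 ≈ (0.4178, 0.8355, -0.3568)


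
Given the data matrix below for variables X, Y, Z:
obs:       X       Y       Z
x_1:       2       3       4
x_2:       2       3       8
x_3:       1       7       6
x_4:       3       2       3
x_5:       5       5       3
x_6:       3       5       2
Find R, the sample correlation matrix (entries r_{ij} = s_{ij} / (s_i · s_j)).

Step 1 — column means:
  mean(X) = (2 + 2 + 1 + 3 + 5 + 3) / 6 = 16/6 = 2.6667
  mean(Y) = (3 + 3 + 7 + 2 + 5 + 5) / 6 = 25/6 = 4.1667
  mean(Z) = (4 + 8 + 6 + 3 + 3 + 2) / 6 = 26/6 = 4.3333

Step 2 — sample variances and covariances s[i,j] = (1/(n-1)) · Σ_k (x_{k,i} - mean_i) · (x_{k,j} - mean_j), with n-1 = 5:
  s[X,X] = ((-0.6667)·(-0.6667) + (-0.6667)·(-0.6667) + (-1.6667)·(-1.6667) + (0.3333)·(0.3333) + (2.3333)·(2.3333) + (0.3333)·(0.3333)) / 5 = 9.3333/5 = 1.8667
  s[X,Y] = ((-0.6667)·(-1.1667) + (-0.6667)·(-1.1667) + (-1.6667)·(2.8333) + (0.3333)·(-2.1667) + (2.3333)·(0.8333) + (0.3333)·(0.8333)) / 5 = -1.6667/5 = -0.3333
  s[X,Z] = ((-0.6667)·(-0.3333) + (-0.6667)·(3.6667) + (-1.6667)·(1.6667) + (0.3333)·(-1.3333) + (2.3333)·(-1.3333) + (0.3333)·(-2.3333)) / 5 = -9.3333/5 = -1.8667
  s[Y,Y] = ((-1.1667)·(-1.1667) + (-1.1667)·(-1.1667) + (2.8333)·(2.8333) + (-2.1667)·(-2.1667) + (0.8333)·(0.8333) + (0.8333)·(0.8333)) / 5 = 16.8333/5 = 3.3667
  s[Y,Z] = ((-1.1667)·(-0.3333) + (-1.1667)·(3.6667) + (2.8333)·(1.6667) + (-2.1667)·(-1.3333) + (0.8333)·(-1.3333) + (0.8333)·(-2.3333)) / 5 = 0.6667/5 = 0.1333
  s[Z,Z] = ((-0.3333)·(-0.3333) + (3.6667)·(3.6667) + (1.6667)·(1.6667) + (-1.3333)·(-1.3333) + (-1.3333)·(-1.3333) + (-2.3333)·(-2.3333)) / 5 = 25.3333/5 = 5.0667
  Sample standard deviations s_i = √(s[i,i]):
  s(X) = √(1.8667) = 1.3663
  s(Y) = √(3.3667) = 1.8348
  s(Z) = √(5.0667) = 2.2509

Step 3 — r_{ij} = s_{ij} / (s_i · s_j):
  r[X,X] = 1 (diagonal).
  r[X,Y] = -0.3333 / (1.3663 · 1.8348) = -0.3333 / 2.5069 = -0.133
  r[X,Z] = -1.8667 / (1.3663 · 2.2509) = -1.8667 / 3.0754 = -0.607
  r[Y,Y] = 1 (diagonal).
  r[Y,Z] = 0.1333 / (1.8348 · 2.2509) = 0.1333 / 4.1301 = 0.0323
  r[Z,Z] = 1 (diagonal).

R is symmetric with unit diagonal. Assembling:

R = [[1, -0.133, -0.607],
 [-0.133, 1, 0.0323],
 [-0.607, 0.0323, 1]]


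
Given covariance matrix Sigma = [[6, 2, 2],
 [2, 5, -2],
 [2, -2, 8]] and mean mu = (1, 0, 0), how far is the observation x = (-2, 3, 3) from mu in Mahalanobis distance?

Step 1 — centre the observation: (x - mu) = (-3, 3, 3).

Step 2 — invert Sigma (cofactor / det for 3×3, or solve directly):
  Sigma^{-1} = [[0.2432, -0.1351, -0.0946],
 [-0.1351, 0.2973, 0.1081],
 [-0.0946, 0.1081, 0.1757]].

Step 3 — form the quadratic (x - mu)^T · Sigma^{-1} · (x - mu):
  Sigma^{-1} · (x - mu) = (-1.4189, 1.6216, 1.1351).
  (x - mu)^T · [Sigma^{-1} · (x - mu)] = (-3)·(-1.4189) + (3)·(1.6216) + (3)·(1.1351) = 12.527.

Step 4 — take square root: d = √(12.527) ≈ 3.5394.

d(x, mu) = √(12.527) ≈ 3.5394


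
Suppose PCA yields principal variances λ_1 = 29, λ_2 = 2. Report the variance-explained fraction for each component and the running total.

Step 1 — total variance = trace(Sigma) = Σ λ_i = 29 + 2 = 31.

Step 2 — fraction explained by component i = λ_i / Σ λ:
  PC1: 29/31 = 0.9355
  PC2: 2/31 = 0.0645

Step 3 — cumulative fraction after k components = (λ_1 + ... + λ_k) / Σ λ:
  k = 1: 29/31 = 0.9355
  k = 2: (29 + 2)/31 = 31/31 = 1

Summary (fraction, with percent):

explained: PC1 0.9355 (93.55%), PC2 0.0645 (6.45%);  cumulative: 0.9355, 1


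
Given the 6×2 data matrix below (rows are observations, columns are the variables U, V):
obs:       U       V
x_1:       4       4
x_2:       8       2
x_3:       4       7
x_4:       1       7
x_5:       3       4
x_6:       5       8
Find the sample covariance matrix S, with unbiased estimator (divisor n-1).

Step 1 — column means:
  mean(U) = (4 + 8 + 4 + 1 + 3 + 5) / 6 = 25/6 = 4.1667
  mean(V) = (4 + 2 + 7 + 7 + 4 + 8) / 6 = 32/6 = 5.3333

Step 2 — sample covariance S[i,j] = (1/(n-1)) · Σ_k (x_{k,i} - mean_i) · (x_{k,j} - mean_j), with n-1 = 5.
  S[U,U] = ((-0.1667)·(-0.1667) + (3.8333)·(3.8333) + (-0.1667)·(-0.1667) + (-3.1667)·(-3.1667) + (-1.1667)·(-1.1667) + (0.8333)·(0.8333)) / 5 = 26.8333/5 = 5.3667
  S[U,V] = ((-0.1667)·(-1.3333) + (3.8333)·(-3.3333) + (-0.1667)·(1.6667) + (-3.1667)·(1.6667) + (-1.1667)·(-1.3333) + (0.8333)·(2.6667)) / 5 = -14.3333/5 = -2.8667
  S[V,V] = ((-1.3333)·(-1.3333) + (-3.3333)·(-3.3333) + (1.6667)·(1.6667) + (1.6667)·(1.6667) + (-1.3333)·(-1.3333) + (2.6667)·(2.6667)) / 5 = 27.3333/5 = 5.4667

S is symmetric (S[j,i] = S[i,j]). Assembling:

S = [[5.3667, -2.8667],
 [-2.8667, 5.4667]]


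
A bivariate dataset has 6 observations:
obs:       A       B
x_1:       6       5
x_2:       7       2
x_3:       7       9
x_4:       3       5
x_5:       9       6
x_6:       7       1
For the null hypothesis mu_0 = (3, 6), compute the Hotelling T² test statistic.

Step 1 — sample mean vector:
  mean(A) = (6 + 7 + 7 + 3 + 9 + 7) / 6 = 39/6 = 6.5
  mean(B) = (5 + 2 + 9 + 5 + 6 + 1) / 6 = 28/6 = 4.6667
  x̄ = (6.5, 4.6667),  deviation x̄ - mu_0 = (6.5, 4.6667) - (3, 6) = (3.5, -1.3333).

Step 2 — sample covariance matrix, S[i,j] = (1/(n-1)) · Σ_k (x_{k,i} - mean_i) · (x_{k,j} - mean_j), divisor n-1 = 5:
  S[A,A] = ((-0.5)·(-0.5) + (0.5)·(0.5) + (0.5)·(0.5) + (-3.5)·(-3.5) + (2.5)·(2.5) + (0.5)·(0.5)) / 5 = 19.5/5 = 3.9
  S[A,B] = ((-0.5)·(0.3333) + (0.5)·(-2.6667) + (0.5)·(4.3333) + (-3.5)·(0.3333) + (2.5)·(1.3333) + (0.5)·(-3.6667)) / 5 = 1/5 = 0.2
  S[B,B] = ((0.3333)·(0.3333) + (-2.6667)·(-2.6667) + (4.3333)·(4.3333) + (0.3333)·(0.3333) + (1.3333)·(1.3333) + (-3.6667)·(-3.6667)) / 5 = 41.3333/5 = 8.2667
  S = [[3.9, 0.2],
 [0.2, 8.2667]].

Step 3 — invert S. det(S) = 3.9·8.2667 - (0.2)² = 32.2.
  S^{-1} = (1/det) · [[d, -b], [-b, a]] = [[0.2567, -0.0062],
 [-0.0062, 0.1211]].

Step 4 — quadratic form (x̄ - mu_0)^T · S^{-1} · (x̄ - mu_0):
  S^{-1} · (x̄ - mu_0) = (0.9068, -0.1832),
  (x̄ - mu_0)^T · [...] = (3.5)·(0.9068) + (-1.3333)·(-0.1832) = 3.4182.

Step 5 — scale by n: T² = 6 · 3.4182 = 20.5093.

T² ≈ 20.5093


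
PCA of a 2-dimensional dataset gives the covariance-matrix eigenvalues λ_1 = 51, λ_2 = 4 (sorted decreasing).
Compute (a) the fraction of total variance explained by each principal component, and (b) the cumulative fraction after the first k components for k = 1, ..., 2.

Step 1 — total variance = trace(Sigma) = Σ λ_i = 51 + 4 = 55.

Step 2 — fraction explained by component i = λ_i / Σ λ:
  PC1: 51/55 = 0.9273
  PC2: 4/55 = 0.0727

Step 3 — cumulative fraction after k components = (λ_1 + ... + λ_k) / Σ λ:
  k = 1: 51/55 = 0.9273
  k = 2: (51 + 4)/55 = 55/55 = 1

Summary (fraction, with percent):

explained: PC1 0.9273 (92.73%), PC2 0.0727 (7.27%);  cumulative: 0.9273, 1


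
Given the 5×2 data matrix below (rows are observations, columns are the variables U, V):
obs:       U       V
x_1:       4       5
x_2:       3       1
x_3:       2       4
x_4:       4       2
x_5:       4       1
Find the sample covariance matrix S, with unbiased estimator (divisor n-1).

Step 1 — column means:
  mean(U) = (4 + 3 + 2 + 4 + 4) / 5 = 17/5 = 3.4
  mean(V) = (5 + 1 + 4 + 2 + 1) / 5 = 13/5 = 2.6

Step 2 — sample covariance S[i,j] = (1/(n-1)) · Σ_k (x_{k,i} - mean_i) · (x_{k,j} - mean_j), with n-1 = 4.
  S[U,U] = ((0.6)·(0.6) + (-0.4)·(-0.4) + (-1.4)·(-1.4) + (0.6)·(0.6) + (0.6)·(0.6)) / 4 = 3.2/4 = 0.8
  S[U,V] = ((0.6)·(2.4) + (-0.4)·(-1.6) + (-1.4)·(1.4) + (0.6)·(-0.6) + (0.6)·(-1.6)) / 4 = -1.2/4 = -0.3
  S[V,V] = ((2.4)·(2.4) + (-1.6)·(-1.6) + (1.4)·(1.4) + (-0.6)·(-0.6) + (-1.6)·(-1.6)) / 4 = 13.2/4 = 3.3

S is symmetric (S[j,i] = S[i,j]). Assembling:

S = [[0.8, -0.3],
 [-0.3, 3.3]]


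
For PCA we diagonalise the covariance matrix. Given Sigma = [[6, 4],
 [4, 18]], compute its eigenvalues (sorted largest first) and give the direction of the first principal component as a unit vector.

Step 1 — characteristic polynomial of 2×2 Sigma:
  det(Sigma - λI) = λ² - trace · λ + det = 0.
  trace = 6 + 18 = 24, det = 6·18 - (4)² = 92.
Step 2 — discriminant:
  Δ = trace² - 4·det = 576 - 368 = 208.
Step 3 — eigenvalues:
  λ = (trace ± √Δ)/2 = (24 ± 14.4222)/2,
  λ_1 = 19.2111,  λ_2 = 4.7889.

Step 4 — unit eigenvector for λ_1: solve (Sigma - λ_1 I)v = 0. First row:
  (6 - 19.2111)·v_x + (4)·v_y = 0, i.e. (-13.2111)·v_x + (4)·v_y = 0,
  so v ∝ (b, λ_1 - a) = (4, 13.2111) = u.
  ||u|| = √((4)² + (13.2111)²) = √(190.5332) ≈ 13.8034,
  v_1 = u/||u|| ≈ (0.2898, 0.9571) (||v_1|| = 1).

λ_1 = 19.2111,  λ_2 = 4.7889;  v_1 ≈ (0.2898, 0.9571)


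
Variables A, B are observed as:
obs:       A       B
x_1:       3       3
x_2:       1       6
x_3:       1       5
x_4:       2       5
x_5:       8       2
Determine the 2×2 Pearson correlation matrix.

Step 1 — column means:
  mean(A) = (3 + 1 + 1 + 2 + 8) / 5 = 15/5 = 3
  mean(B) = (3 + 6 + 5 + 5 + 2) / 5 = 21/5 = 4.2

Step 2 — sample variances and covariances s[i,j] = (1/(n-1)) · Σ_k (x_{k,i} - mean_i) · (x_{k,j} - mean_j), with n-1 = 4:
  s[A,A] = ((0)·(0) + (-2)·(-2) + (-2)·(-2) + (-1)·(-1) + (5)·(5)) / 4 = 34/4 = 8.5
  s[A,B] = ((0)·(-1.2) + (-2)·(1.8) + (-2)·(0.8) + (-1)·(0.8) + (5)·(-2.2)) / 4 = -17/4 = -4.25
  s[B,B] = ((-1.2)·(-1.2) + (1.8)·(1.8) + (0.8)·(0.8) + (0.8)·(0.8) + (-2.2)·(-2.2)) / 4 = 10.8/4 = 2.7
  Sample standard deviations s_i = √(s[i,i]):
  s(A) = √(8.5) = 2.9155
  s(B) = √(2.7) = 1.6432

Step 3 — r_{ij} = s_{ij} / (s_i · s_j):
  r[A,A] = 1 (diagonal).
  r[A,B] = -4.25 / (2.9155 · 1.6432) = -4.25 / 4.7906 = -0.8872
  r[B,B] = 1 (diagonal).

R is symmetric with unit diagonal. Assembling:

R = [[1, -0.8872],
 [-0.8872, 1]]


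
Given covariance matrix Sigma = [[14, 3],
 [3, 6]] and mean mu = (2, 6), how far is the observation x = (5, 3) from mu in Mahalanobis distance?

Step 1 — centre the observation: (x - mu) = (3, -3).

Step 2 — invert Sigma. det(Sigma) = 14·6 - (3)² = 75.
  Sigma^{-1} = (1/det) · [[d, -b], [-b, a]] = [[0.08, -0.04],
 [-0.04, 0.1867]].

Step 3 — form the quadratic (x - mu)^T · Sigma^{-1} · (x - mu):
  Sigma^{-1} · (x - mu) = (0.36, -0.68).
  (x - mu)^T · [Sigma^{-1} · (x - mu)] = (3)·(0.36) + (-3)·(-0.68) = 3.12.

Step 4 — take square root: d = √(3.12) ≈ 1.7664.

d(x, mu) = √(3.12) ≈ 1.7664


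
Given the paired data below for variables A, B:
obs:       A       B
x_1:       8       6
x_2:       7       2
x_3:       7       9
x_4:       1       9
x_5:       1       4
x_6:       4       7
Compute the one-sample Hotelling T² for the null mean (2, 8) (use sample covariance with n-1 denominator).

Step 1 — sample mean vector:
  mean(A) = (8 + 7 + 7 + 1 + 1 + 4) / 6 = 28/6 = 4.6667
  mean(B) = (6 + 2 + 9 + 9 + 4 + 7) / 6 = 37/6 = 6.1667
  x̄ = (4.6667, 6.1667),  deviation x̄ - mu_0 = (4.6667, 6.1667) - (2, 8) = (2.6667, -1.8333).

Step 2 — sample covariance matrix, S[i,j] = (1/(n-1)) · Σ_k (x_{k,i} - mean_i) · (x_{k,j} - mean_j), divisor n-1 = 5:
  S[A,A] = ((3.3333)·(3.3333) + (2.3333)·(2.3333) + (2.3333)·(2.3333) + (-3.6667)·(-3.6667) + (-3.6667)·(-3.6667) + (-0.6667)·(-0.6667)) / 5 = 49.3333/5 = 9.8667
  S[A,B] = ((3.3333)·(-0.1667) + (2.3333)·(-4.1667) + (2.3333)·(2.8333) + (-3.6667)·(2.8333) + (-3.6667)·(-2.1667) + (-0.6667)·(0.8333)) / 5 = -6.6667/5 = -1.3333
  S[B,B] = ((-0.1667)·(-0.1667) + (-4.1667)·(-4.1667) + (2.8333)·(2.8333) + (2.8333)·(2.8333) + (-2.1667)·(-2.1667) + (0.8333)·(0.8333)) / 5 = 38.8333/5 = 7.7667
  S = [[9.8667, -1.3333],
 [-1.3333, 7.7667]].

Step 3 — invert S. det(S) = 9.8667·7.7667 - (-1.3333)² = 74.8533.
  S^{-1} = (1/det) · [[d, -b], [-b, a]] = [[0.1038, 0.0178],
 [0.0178, 0.1318]].

Step 4 — quadratic form (x̄ - mu_0)^T · S^{-1} · (x̄ - mu_0):
  S^{-1} · (x̄ - mu_0) = (0.244, -0.1942),
  (x̄ - mu_0)^T · [...] = (2.6667)·(0.244) + (-1.8333)·(-0.1942) = 1.0067.

Step 5 — scale by n: T² = 6 · 1.0067 = 6.0403.

T² ≈ 6.0403


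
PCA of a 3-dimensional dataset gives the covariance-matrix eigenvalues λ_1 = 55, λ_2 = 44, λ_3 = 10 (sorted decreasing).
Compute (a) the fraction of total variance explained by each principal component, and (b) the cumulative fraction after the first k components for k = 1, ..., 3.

Step 1 — total variance = trace(Sigma) = Σ λ_i = 55 + 44 + 10 = 109.

Step 2 — fraction explained by component i = λ_i / Σ λ:
  PC1: 55/109 = 0.5046
  PC2: 44/109 = 0.4037
  PC3: 10/109 = 0.0917

Step 3 — cumulative fraction after k components = (λ_1 + ... + λ_k) / Σ λ:
  k = 1: 55/109 = 0.5046
  k = 2: (55 + 44)/109 = 99/109 = 0.9083
  k = 3: (55 + 44 + 10)/109 = 109/109 = 1

Summary (fraction, with percent):

explained: PC1 0.5046 (50.46%), PC2 0.4037 (40.37%), PC3 0.0917 (9.17%);  cumulative: 0.5046, 0.9083, 1


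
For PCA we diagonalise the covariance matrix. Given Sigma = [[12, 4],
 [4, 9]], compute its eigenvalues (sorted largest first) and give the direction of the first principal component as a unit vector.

Step 1 — characteristic polynomial of 2×2 Sigma:
  det(Sigma - λI) = λ² - trace · λ + det = 0.
  trace = 12 + 9 = 21, det = 12·9 - (4)² = 92.
Step 2 — discriminant:
  Δ = trace² - 4·det = 441 - 368 = 73.
Step 3 — eigenvalues:
  λ = (trace ± √Δ)/2 = (21 ± 8.544)/2,
  λ_1 = 14.772,  λ_2 = 6.228.

Step 4 — unit eigenvector for λ_1: solve (Sigma - λ_1 I)v = 0. First row:
  (12 - 14.772)·v_x + (4)·v_y = 0, i.e. (-2.772)·v_x + (4)·v_y = 0,
  so v ∝ (b, λ_1 - a) = (4, 2.772) = u.
  ||u|| = √((4)² + (2.772)²) = √(23.684) ≈ 4.8666,
  v_1 = u/||u|| ≈ (0.8219, 0.5696) (||v_1|| = 1).

λ_1 = 14.772,  λ_2 = 6.228;  v_1 ≈ (0.8219, 0.5696)


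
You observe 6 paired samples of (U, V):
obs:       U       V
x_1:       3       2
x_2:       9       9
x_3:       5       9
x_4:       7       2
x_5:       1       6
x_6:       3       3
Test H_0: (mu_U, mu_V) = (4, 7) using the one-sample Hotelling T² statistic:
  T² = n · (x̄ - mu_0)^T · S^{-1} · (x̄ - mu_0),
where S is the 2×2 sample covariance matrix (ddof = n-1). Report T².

Step 1 — sample mean vector:
  mean(U) = (3 + 9 + 5 + 7 + 1 + 3) / 6 = 28/6 = 4.6667
  mean(V) = (2 + 9 + 9 + 2 + 6 + 3) / 6 = 31/6 = 5.1667
  x̄ = (4.6667, 5.1667),  deviation x̄ - mu_0 = (4.6667, 5.1667) - (4, 7) = (0.6667, -1.8333).

Step 2 — sample covariance matrix, S[i,j] = (1/(n-1)) · Σ_k (x_{k,i} - mean_i) · (x_{k,j} - mean_j), divisor n-1 = 5:
  S[U,U] = ((-1.6667)·(-1.6667) + (4.3333)·(4.3333) + (0.3333)·(0.3333) + (2.3333)·(2.3333) + (-3.6667)·(-3.6667) + (-1.6667)·(-1.6667)) / 5 = 43.3333/5 = 8.6667
  S[U,V] = ((-1.6667)·(-3.1667) + (4.3333)·(3.8333) + (0.3333)·(3.8333) + (2.3333)·(-3.1667) + (-3.6667)·(0.8333) + (-1.6667)·(-2.1667)) / 5 = 16.3333/5 = 3.2667
  S[V,V] = ((-3.1667)·(-3.1667) + (3.8333)·(3.8333) + (3.8333)·(3.8333) + (-3.1667)·(-3.1667) + (0.8333)·(0.8333) + (-2.1667)·(-2.1667)) / 5 = 54.8333/5 = 10.9667
  S = [[8.6667, 3.2667],
 [3.2667, 10.9667]].

Step 3 — invert S. det(S) = 8.6667·10.9667 - (3.2667)² = 84.3733.
  S^{-1} = (1/det) · [[d, -b], [-b, a]] = [[0.13, -0.0387],
 [-0.0387, 0.1027]].

Step 4 — quadratic form (x̄ - mu_0)^T · S^{-1} · (x̄ - mu_0):
  S^{-1} · (x̄ - mu_0) = (0.1576, -0.2141),
  (x̄ - mu_0)^T · [...] = (0.6667)·(0.1576) + (-1.8333)·(-0.2141) = 0.4977.

Step 5 — scale by n: T² = 6 · 0.4977 = 2.9859.

T² ≈ 2.9859


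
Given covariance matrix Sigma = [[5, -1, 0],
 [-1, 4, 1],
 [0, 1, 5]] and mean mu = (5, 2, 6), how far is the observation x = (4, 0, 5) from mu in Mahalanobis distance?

Step 1 — centre the observation: (x - mu) = (-1, -2, -1).

Step 2 — invert Sigma (cofactor / det for 3×3, or solve directly):
  Sigma^{-1} = [[0.2111, 0.0556, -0.0111],
 [0.0556, 0.2778, -0.0556],
 [-0.0111, -0.0556, 0.2111]].

Step 3 — form the quadratic (x - mu)^T · Sigma^{-1} · (x - mu):
  Sigma^{-1} · (x - mu) = (-0.3111, -0.5556, -0.0889).
  (x - mu)^T · [Sigma^{-1} · (x - mu)] = (-1)·(-0.3111) + (-2)·(-0.5556) + (-1)·(-0.0889) = 1.5111.

Step 4 — take square root: d = √(1.5111) ≈ 1.2293.

d(x, mu) = √(1.5111) ≈ 1.2293


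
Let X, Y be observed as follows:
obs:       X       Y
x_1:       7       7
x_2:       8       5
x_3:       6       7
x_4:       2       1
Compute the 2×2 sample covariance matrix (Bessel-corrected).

Step 1 — column means:
  mean(X) = (7 + 8 + 6 + 2) / 4 = 23/4 = 5.75
  mean(Y) = (7 + 5 + 7 + 1) / 4 = 20/4 = 5

Step 2 — sample covariance S[i,j] = (1/(n-1)) · Σ_k (x_{k,i} - mean_i) · (x_{k,j} - mean_j), with n-1 = 3.
  S[X,X] = ((1.25)·(1.25) + (2.25)·(2.25) + (0.25)·(0.25) + (-3.75)·(-3.75)) / 3 = 20.75/3 = 6.9167
  S[X,Y] = ((1.25)·(2) + (2.25)·(0) + (0.25)·(2) + (-3.75)·(-4)) / 3 = 18/3 = 6
  S[Y,Y] = ((2)·(2) + (0)·(0) + (2)·(2) + (-4)·(-4)) / 3 = 24/3 = 8

S is symmetric (S[j,i] = S[i,j]). Assembling:

S = [[6.9167, 6],
 [6, 8]]


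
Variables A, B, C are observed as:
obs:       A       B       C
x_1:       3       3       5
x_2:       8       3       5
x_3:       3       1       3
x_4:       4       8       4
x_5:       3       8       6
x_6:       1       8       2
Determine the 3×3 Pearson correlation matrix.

Step 1 — column means:
  mean(A) = (3 + 8 + 3 + 4 + 3 + 1) / 6 = 22/6 = 3.6667
  mean(B) = (3 + 3 + 1 + 8 + 8 + 8) / 6 = 31/6 = 5.1667
  mean(C) = (5 + 5 + 3 + 4 + 6 + 2) / 6 = 25/6 = 4.1667

Step 2 — sample variances and covariances s[i,j] = (1/(n-1)) · Σ_k (x_{k,i} - mean_i) · (x_{k,j} - mean_j), with n-1 = 5:
  s[A,A] = ((-0.6667)·(-0.6667) + (4.3333)·(4.3333) + (-0.6667)·(-0.6667) + (0.3333)·(0.3333) + (-0.6667)·(-0.6667) + (-2.6667)·(-2.6667)) / 5 = 27.3333/5 = 5.4667
  s[A,B] = ((-0.6667)·(-2.1667) + (4.3333)·(-2.1667) + (-0.6667)·(-4.1667) + (0.3333)·(2.8333) + (-0.6667)·(2.8333) + (-2.6667)·(2.8333)) / 5 = -13.6667/5 = -2.7333
  s[A,C] = ((-0.6667)·(0.8333) + (4.3333)·(0.8333) + (-0.6667)·(-1.1667) + (0.3333)·(-0.1667) + (-0.6667)·(1.8333) + (-2.6667)·(-2.1667)) / 5 = 8.3333/5 = 1.6667
  s[B,B] = ((-2.1667)·(-2.1667) + (-2.1667)·(-2.1667) + (-4.1667)·(-4.1667) + (2.8333)·(2.8333) + (2.8333)·(2.8333) + (2.8333)·(2.8333)) / 5 = 50.8333/5 = 10.1667
  s[B,C] = ((-2.1667)·(0.8333) + (-2.1667)·(0.8333) + (-4.1667)·(-1.1667) + (2.8333)·(-0.1667) + (2.8333)·(1.8333) + (2.8333)·(-2.1667)) / 5 = -0.1667/5 = -0.0333
  s[C,C] = ((0.8333)·(0.8333) + (0.8333)·(0.8333) + (-1.1667)·(-1.1667) + (-0.1667)·(-0.1667) + (1.8333)·(1.8333) + (-2.1667)·(-2.1667)) / 5 = 10.8333/5 = 2.1667
  Sample standard deviations s_i = √(s[i,i]):
  s(A) = √(5.4667) = 2.3381
  s(B) = √(10.1667) = 3.1885
  s(C) = √(2.1667) = 1.472

Step 3 — r_{ij} = s_{ij} / (s_i · s_j):
  r[A,A] = 1 (diagonal).
  r[A,B] = -2.7333 / (2.3381 · 3.1885) = -2.7333 / 7.4551 = -0.3666
  r[A,C] = 1.6667 / (2.3381 · 1.472) = 1.6667 / 3.4416 = 0.4843
  r[B,B] = 1 (diagonal).
  r[B,C] = -0.0333 / (3.1885 · 1.472) = -0.0333 / 4.6934 = -0.0071
  r[C,C] = 1 (diagonal).

R is symmetric with unit diagonal. Assembling:

R = [[1, -0.3666, 0.4843],
 [-0.3666, 1, -0.0071],
 [0.4843, -0.0071, 1]]


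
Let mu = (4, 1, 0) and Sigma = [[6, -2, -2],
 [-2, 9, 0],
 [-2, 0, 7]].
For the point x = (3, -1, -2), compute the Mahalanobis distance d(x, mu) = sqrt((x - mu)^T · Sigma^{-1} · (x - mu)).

Step 1 — centre the observation: (x - mu) = (-1, -2, -2).

Step 2 — invert Sigma (cofactor / det for 3×3, or solve directly):
  Sigma^{-1} = [[0.2006, 0.0446, 0.0573],
 [0.0446, 0.121, 0.0127],
 [0.0573, 0.0127, 0.1592]].

Step 3 — form the quadratic (x - mu)^T · Sigma^{-1} · (x - mu):
  Sigma^{-1} · (x - mu) = (-0.4045, -0.3121, -0.4013).
  (x - mu)^T · [Sigma^{-1} · (x - mu)] = (-1)·(-0.4045) + (-2)·(-0.3121) + (-2)·(-0.4013) = 1.8312.

Step 4 — take square root: d = √(1.8312) ≈ 1.3532.

d(x, mu) = √(1.8312) ≈ 1.3532


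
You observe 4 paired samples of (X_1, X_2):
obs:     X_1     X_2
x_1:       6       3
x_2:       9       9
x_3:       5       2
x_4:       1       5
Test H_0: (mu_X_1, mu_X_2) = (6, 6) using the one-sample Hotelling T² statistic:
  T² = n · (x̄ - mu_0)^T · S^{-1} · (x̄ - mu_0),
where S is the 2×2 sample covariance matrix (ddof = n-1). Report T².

Step 1 — sample mean vector:
  mean(X_1) = (6 + 9 + 5 + 1) / 4 = 21/4 = 5.25
  mean(X_2) = (3 + 9 + 2 + 5) / 4 = 19/4 = 4.75
  x̄ = (5.25, 4.75),  deviation x̄ - mu_0 = (5.25, 4.75) - (6, 6) = (-0.75, -1.25).

Step 2 — sample covariance matrix, S[i,j] = (1/(n-1)) · Σ_k (x_{k,i} - mean_i) · (x_{k,j} - mean_j), divisor n-1 = 3:
  S[X_1,X_1] = ((0.75)·(0.75) + (3.75)·(3.75) + (-0.25)·(-0.25) + (-4.25)·(-4.25)) / 3 = 32.75/3 = 10.9167
  S[X_1,X_2] = ((0.75)·(-1.75) + (3.75)·(4.25) + (-0.25)·(-2.75) + (-4.25)·(0.25)) / 3 = 14.25/3 = 4.75
  S[X_2,X_2] = ((-1.75)·(-1.75) + (4.25)·(4.25) + (-2.75)·(-2.75) + (0.25)·(0.25)) / 3 = 28.75/3 = 9.5833
  S = [[10.9167, 4.75],
 [4.75, 9.5833]].

Step 3 — invert S. det(S) = 10.9167·9.5833 - (4.75)² = 82.0556.
  S^{-1} = (1/det) · [[d, -b], [-b, a]] = [[0.1168, -0.0579],
 [-0.0579, 0.133]].

Step 4 — quadratic form (x̄ - mu_0)^T · S^{-1} · (x̄ - mu_0):
  S^{-1} · (x̄ - mu_0) = (-0.0152, -0.1229),
  (x̄ - mu_0)^T · [...] = (-0.75)·(-0.0152) + (-1.25)·(-0.1229) = 0.165.

Step 5 — scale by n: T² = 4 · 0.165 = 0.6601.

T² ≈ 0.6601
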